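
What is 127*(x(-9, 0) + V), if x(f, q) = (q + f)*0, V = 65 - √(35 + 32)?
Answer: 8255 - 127*√67 ≈ 7215.5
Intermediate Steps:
V = 65 - √67 ≈ 56.815
x(f, q) = 0 (x(f, q) = (f + q)*0 = 0)
127*(x(-9, 0) + V) = 127*(0 + (65 - √67)) = 127*(65 - √67) = 8255 - 127*√67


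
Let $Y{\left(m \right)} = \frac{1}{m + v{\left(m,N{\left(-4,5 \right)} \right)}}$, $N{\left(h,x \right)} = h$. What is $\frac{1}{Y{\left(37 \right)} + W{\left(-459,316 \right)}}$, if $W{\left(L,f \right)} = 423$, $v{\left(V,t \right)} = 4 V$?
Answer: $\frac{185}{78256} \approx 0.002364$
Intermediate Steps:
$Y{\left(m \right)} = \frac{1}{5 m}$ ($Y{\left(m \right)} = \frac{1}{m + 4 m} = \frac{1}{5 m}$)
$\frac{1}{Y{\left(37 \right)} + W{\left(-459,316 \right)}} = \frac{1}{\frac{1}{5 \cdot 37} + 423} = \frac{1}{\frac{1}{5} \cdot \frac{1}{37} + 423} = \frac{1}{\frac{1}{185} + 423} = \frac{1}{\frac{78256}{185}} = \frac{185}{78256}$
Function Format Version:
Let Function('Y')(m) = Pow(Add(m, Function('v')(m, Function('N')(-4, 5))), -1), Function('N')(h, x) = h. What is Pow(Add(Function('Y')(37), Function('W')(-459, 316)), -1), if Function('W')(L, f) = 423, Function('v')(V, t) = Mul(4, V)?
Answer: Rational(185, 78256) ≈ 0.0023640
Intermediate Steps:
Function('Y')(m) = Mul(Rational(1, 5), Pow(m, -1)) (Function('Y')(m) = Pow(Add(m, Mul(4, m)), -1) = Pow(Mul(5, m), -1) = Mul(Rational(1, 5), Pow(m, -1)))
Pow(Add(Function('Y')(37), Function('W')(-459, 316)), -1) = Pow(Add(Mul(Rational(1, 5), Pow(37, -1)), 423), -1) = Pow(Add(Mul(Rational(1, 5), Rational(1, 37)), 423), -1) = Pow(Add(Rational(1, 185), 423), -1) = Pow(Rational(78256, 185), -1) = Rational(185, 78256)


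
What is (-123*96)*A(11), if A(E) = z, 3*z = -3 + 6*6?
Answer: -129888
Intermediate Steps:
z = 11 (z = (-3 + 6*6)/3 = (-3 + 36)/3 = (⅓)*33 = 11)
A(E) = 11
(-123*96)*A(11) = -123*96*11 = -11808*11 = -129888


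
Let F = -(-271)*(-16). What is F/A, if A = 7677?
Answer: -4336/7677 ≈ -0.56480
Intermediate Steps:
F = -4336 (F = -1*4336 = -4336)
F/A = -4336/7677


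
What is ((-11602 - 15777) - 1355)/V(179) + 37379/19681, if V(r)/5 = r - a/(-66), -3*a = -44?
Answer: -4788163051/158727265 ≈ -30.166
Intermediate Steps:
a = 44/3 (a = -⅓*(-44) = 44/3 ≈ 14.667)
V(r) = 10/9 + 5*r (V(r) = 5*(r - 44/(3*(-66))) = 5*(r - 44*(-1)/(3*66)) = 5*(r - 1*(-2/9)) = 5*(r + 2/9) = 5*(2/9 + r) = 10/9 + 5*r)
((-11602 - 15777) - 1355)/V(179) + 37379/19681 = ((-11602 - 15777) - 1355)/(10/9 + 5*179) + 37379/19681 = (-27379 - 1355)/(10/9 + 895) + 37379*(1/19681) = -28734/8065/9 + 37379/19681 = -28734*9/8065 + 37379/19681 = -258606/8065 + 37379/19681 = -4788163051/158727265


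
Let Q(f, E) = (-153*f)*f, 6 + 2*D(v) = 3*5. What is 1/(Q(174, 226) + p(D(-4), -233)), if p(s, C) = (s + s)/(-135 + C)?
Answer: -368/1704659913 ≈ -2.1588e-7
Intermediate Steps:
D(v) = 9/2 (D(v) = -3 + (3*5)/2 = -3 + (1/2)*15 = -3 + 15/2 = 9/2)
p(s, C) = 2*s/(-135 + C) (p(s, C) = (2*s)/(-135 + C) = 2*s/(-135 + C))
Q(f, E) = -153*f**2
1/(Q(174, 226) + p(D(-4), -233)) = 1/(-153*174**2 + 2*(9/2)/(-135 - 233)) = 1/(-153*30276 + 2*(9/2)/(-368)) = 1/(-4632228 + 2*(9/2)*(-1/368)) = 1/(-4632228 - 9/368) = 1/(-1704659913/368) = -368/1704659913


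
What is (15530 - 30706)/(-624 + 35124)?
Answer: -3794/8625 ≈ -0.43988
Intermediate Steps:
(15530 - 30706)/(-624 + 35124) = -15176/34500 = -15176*1/34500 = -3794/8625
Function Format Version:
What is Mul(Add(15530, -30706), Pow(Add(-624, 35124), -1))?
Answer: Rational(-3794, 8625) ≈ -0.43988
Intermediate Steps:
Mul(Add(15530, -30706), Pow(Add(-624, 35124), -1)) = Mul(-15176, Pow(34500, -1)) = Mul(-15176, Rational(1, 34500)) = Rational(-3794, 8625)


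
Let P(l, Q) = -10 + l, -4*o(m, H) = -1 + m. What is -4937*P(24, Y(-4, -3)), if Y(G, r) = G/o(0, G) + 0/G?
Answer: -69118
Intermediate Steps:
o(m, H) = ¼ - m/4 (o(m, H) = -(-1 + m)/4 = ¼ - m/4)
Y(G, r) = 4*G (Y(G, r) = G/(¼ - ¼*0) + 0/G = G/(¼ + 0) + 0 = G/(¼) + 0 = G*4 + 0 = 4*G + 0 = 4*G)
-4937*P(24, Y(-4, -3)) = -4937*(-10 + 24) = -4937*14 = -69118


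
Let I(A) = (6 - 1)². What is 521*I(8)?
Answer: 13025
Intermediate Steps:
I(A) = 25 (I(A) = 5² = 25)
521*I(8) = 521*25 = 13025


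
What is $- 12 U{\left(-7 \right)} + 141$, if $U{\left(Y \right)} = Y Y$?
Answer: $-447$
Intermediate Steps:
$U{\left(Y \right)} = Y^{2}$
$- 12 U{\left(-7 \right)} + 141 = - 12 \left(-7\right)^{2} + 141 = \left(-12\right) 49 + 141 = -588 + 141 = -447$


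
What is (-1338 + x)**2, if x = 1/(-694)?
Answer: 862247816329/481636 ≈ 1.7902e+6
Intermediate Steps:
x = -1/694 ≈ -0.0014409
(-1338 + x)**2 = (-1338 - 1/694)**2 = (-928573/694)**2 = 862247816329/481636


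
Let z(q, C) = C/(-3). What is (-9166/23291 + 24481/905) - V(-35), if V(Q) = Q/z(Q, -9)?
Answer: 2423417648/63235065 ≈ 38.324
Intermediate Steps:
z(q, C) = -C/3 (z(q, C) = C*(-⅓) = -C/3)
V(Q) = Q/3 (V(Q) = Q/((-⅓*(-9))) = Q/3)
(-9166/23291 + 24481/905) - V(-35) = (-9166/23291 + 24481/905) - (-35)/3 = (-9166*1/23291 + 24481*(1/905)) - 1*(-35/3) = (-9166/23291 + 24481/905) + 35/3 = 561891741/21078355 + 35/3 = 2423417648/63235065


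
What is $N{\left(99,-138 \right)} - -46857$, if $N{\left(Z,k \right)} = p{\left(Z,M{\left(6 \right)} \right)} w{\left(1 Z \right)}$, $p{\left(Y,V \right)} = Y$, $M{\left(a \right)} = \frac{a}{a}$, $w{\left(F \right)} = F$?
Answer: $56658$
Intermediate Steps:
$M{\left(a \right)} = 1$
$N{\left(Z,k \right)} = Z^{2}$ ($N{\left(Z,k \right)} = Z 1 Z = Z Z = Z^{2}$)
$N{\left(99,-138 \right)} - -46857 = 99^{2} - -46857 = 9801 + 46857 = 56658$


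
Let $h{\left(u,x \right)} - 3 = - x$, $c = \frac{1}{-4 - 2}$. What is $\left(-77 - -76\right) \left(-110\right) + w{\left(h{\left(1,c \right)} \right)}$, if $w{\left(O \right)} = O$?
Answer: $\frac{679}{6} \approx 113.17$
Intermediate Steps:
$c = - \frac{1}{6}$ ($c = \frac{1}{-6} = - \frac{1}{6} \approx -0.16667$)
$h{\left(u,x \right)} = 3 - x$
$\left(-77 - -76\right) \left(-110\right) + w{\left(h{\left(1,c \right)} \right)} = \left(-77 - -76\right) \left(-110\right) + \left(3 - - \frac{1}{6}\right) = \left(-77 + 76\right) \left(-110\right) + \left(3 + \frac{1}{6}\right) = \left(-1\right) \left(-110\right) + \frac{19}{6} = 110 + \frac{19}{6} = \frac{679}{6}$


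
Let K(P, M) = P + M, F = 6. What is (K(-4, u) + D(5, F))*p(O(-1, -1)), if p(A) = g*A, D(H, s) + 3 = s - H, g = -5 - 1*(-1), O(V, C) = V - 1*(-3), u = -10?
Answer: 128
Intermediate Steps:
O(V, C) = 3 + V (O(V, C) = V + 3 = 3 + V)
g = -4 (g = -5 + 1 = -4)
D(H, s) = -3 + s - H (D(H, s) = -3 + (s - H) = -3 + s - H)
p(A) = -4*A
K(P, M) = M + P
(K(-4, u) + D(5, F))*p(O(-1, -1)) = ((-10 - 4) + (-3 + 6 - 1*5))*(-4*(3 - 1)) = (-14 + (-3 + 6 - 5))*(-4*2) = (-14 - 2)*(-8) = -16*(-8) = 128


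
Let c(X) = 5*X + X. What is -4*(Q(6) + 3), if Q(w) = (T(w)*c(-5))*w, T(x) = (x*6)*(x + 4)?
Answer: 259188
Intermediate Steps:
c(X) = 6*X
T(x) = 6*x*(4 + x) (T(x) = (6*x)*(4 + x) = 6*x*(4 + x))
Q(w) = -180*w²*(4 + w) (Q(w) = ((6*w*(4 + w))*(6*(-5)))*w = ((6*w*(4 + w))*(-30))*w = (-180*w*(4 + w))*w = -180*w²*(4 + w))
-4*(Q(6) + 3) = -4*(180*6²*(-4 - 1*6) + 3) = -4*(180*36*(-4 - 6) + 3) = -4*(180*36*(-10) + 3) = -4*(-64800 + 3) = -4*(-64797) = 259188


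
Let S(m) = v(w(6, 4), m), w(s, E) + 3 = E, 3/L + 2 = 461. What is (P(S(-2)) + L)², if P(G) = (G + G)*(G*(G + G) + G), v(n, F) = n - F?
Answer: 371679841/23409 ≈ 15878.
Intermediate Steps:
L = 1/153 (L = 3/(-2 + 461) = 3/459 = 3*(1/459) = 1/153 ≈ 0.0065359)
w(s, E) = -3 + E
S(m) = 1 - m (S(m) = (-3 + 4) - m = 1 - m)
P(G) = 2*G*(G + 2*G²) (P(G) = (2*G)*(G*(2*G) + G) = (2*G)*(2*G² + G) = (2*G)*(G + 2*G²) = 2*G*(G + 2*G²))
(P(S(-2)) + L)² = ((1 - 1*(-2))²*(2 + 4*(1 - 1*(-2))) + 1/153)² = ((1 + 2)²*(2 + 4*(1 + 2)) + 1/153)² = (3²*(2 + 4*3) + 1/153)² = (9*(2 + 12) + 1/153)² = (9*14 + 1/153)² = (126 + 1/153)² = (19279/153)² = 371679841/23409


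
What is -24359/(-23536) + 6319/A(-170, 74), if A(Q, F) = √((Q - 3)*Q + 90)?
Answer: 24359/23536 + 6319*√295/2950 ≈ 37.826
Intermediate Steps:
A(Q, F) = √(90 + Q*(-3 + Q)) (A(Q, F) = √((-3 + Q)*Q + 90) = √(Q*(-3 + Q) + 90) = √(90 + Q*(-3 + Q)))
-24359/(-23536) + 6319/A(-170, 74) = -24359/(-23536) + 6319/(√(90 + (-170)² - 3*(-170))) = -24359*(-1/23536) + 6319/(√(90 + 28900 + 510)) = 24359/23536 + 6319/(√29500) = 24359/23536 + 6319/((10*√295)) = 24359/23536 + 6319*(√295/2950) = 24359/23536 + 6319*√295/2950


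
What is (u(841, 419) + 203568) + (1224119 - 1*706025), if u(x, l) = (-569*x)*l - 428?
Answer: -199782417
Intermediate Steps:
u(x, l) = -428 - 569*l*x (u(x, l) = -569*l*x - 428 = -428 - 569*l*x)
(u(841, 419) + 203568) + (1224119 - 1*706025) = ((-428 - 569*419*841) + 203568) + (1224119 - 1*706025) = ((-428 - 200503651) + 203568) + (1224119 - 706025) = (-200504079 + 203568) + 518094 = -200300511 + 518094 = -199782417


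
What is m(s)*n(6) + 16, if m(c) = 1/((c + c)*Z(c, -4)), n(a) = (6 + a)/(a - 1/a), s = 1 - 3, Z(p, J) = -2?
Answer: 569/35 ≈ 16.257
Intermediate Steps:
s = -2
n(a) = (6 + a)/(a - 1/a)
m(c) = -1/(4*c) (m(c) = 1/((c + c)*(-2)) = 1/((2*c)*(-2)) = 1/(-4*c) = -1/(4*c))
m(s)*n(6) + 16 = (-¼/(-2))*(6*(6 + 6)/(-1 + 6²)) + 16 = (-¼*(-½))*(6*12/(-1 + 36)) + 16 = (6*12/35)/8 + 16 = (6*(1/35)*12)/8 + 16 = (⅛)*(72/35) + 16 = 9/35 + 16 = 569/35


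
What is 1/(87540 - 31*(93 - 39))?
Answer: 1/85866 ≈ 1.1646e-5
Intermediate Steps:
1/(87540 - 31*(93 - 39)) = 1/(87540 - 31*54) = 1/(87540 - 1674) = 1/85866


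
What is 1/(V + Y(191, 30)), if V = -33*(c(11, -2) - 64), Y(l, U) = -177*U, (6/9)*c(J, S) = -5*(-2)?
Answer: -1/3693 ≈ -0.00027078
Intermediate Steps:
c(J, S) = 15 (c(J, S) = 3*(-5*(-2))/2 = (3/2)*10 = 15)
V = 1617 (V = -33*(15 - 64) = -33*(-49) = 1617)
1/(V + Y(191, 30)) = 1/(1617 - 177*30) = 1/(1617 - 5310) = 1/(-3693) = -1/3693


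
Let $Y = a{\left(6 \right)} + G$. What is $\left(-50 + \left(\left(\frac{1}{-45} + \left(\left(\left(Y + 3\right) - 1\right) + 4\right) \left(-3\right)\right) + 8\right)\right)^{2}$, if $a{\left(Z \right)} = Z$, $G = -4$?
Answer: $\frac{8826841}{2025} \approx 4358.9$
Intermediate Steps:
$Y = 2$ ($Y = 6 - 4 = 2$)
$\left(-50 + \left(\left(\frac{1}{-45} + \left(\left(\left(Y + 3\right) - 1\right) + 4\right) \left(-3\right)\right) + 8\right)\right)^{2} = \left(-50 + \left(\left(\frac{1}{-45} + \left(\left(\left(2 + 3\right) - 1\right) + 4\right) \left(-3\right)\right) + 8\right)\right)^{2} = \left(-50 + \left(\left(- \frac{1}{45} + \left(\left(5 - 1\right) + 4\right) \left(-3\right)\right) + 8\right)\right)^{2} = \left(-50 + \left(\left(- \frac{1}{45} + \left(4 + 4\right) \left(-3\right)\right) + 8\right)\right)^{2} = \left(-50 + \left(\left(- \frac{1}{45} + 8 \left(-3\right)\right) + 8\right)\right)^{2} = \left(-50 + \left(\left(- \frac{1}{45} - 24\right) + 8\right)\right)^{2} = \left(-50 + \left(- \frac{1081}{45} + 8\right)\right)^{2} = \left(-50 - \frac{721}{45}\right)^{2} = \left(- \frac{2971}{45}\right)^{2} = \frac{8826841}{2025}$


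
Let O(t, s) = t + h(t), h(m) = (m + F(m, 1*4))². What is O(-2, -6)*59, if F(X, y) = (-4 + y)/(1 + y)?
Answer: 118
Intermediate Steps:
F(X, y) = (-4 + y)/(1 + y)
h(m) = m² (h(m) = (m + (-4 + 1*4)/(1 + 1*4))² = (m + (-4 + 4)/(1 + 4))² = (m + 0/5)² = (m + (⅕)*0)² = (m + 0)² = m²)
O(t, s) = t + t²
O(-2, -6)*59 = -2*(1 - 2)*59 = -2*(-1)*59 = 2*59 = 118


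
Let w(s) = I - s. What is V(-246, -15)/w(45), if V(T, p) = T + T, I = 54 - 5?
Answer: -123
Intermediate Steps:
I = 49
V(T, p) = 2*T
w(s) = 49 - s
V(-246, -15)/w(45) = (2*(-246))/(49 - 1*45) = -492/(49 - 45) = -492/4 = -492*¼ = -123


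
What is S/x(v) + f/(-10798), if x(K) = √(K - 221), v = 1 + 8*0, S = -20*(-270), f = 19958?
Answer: -9979/5399 - 540*I*√55/11 ≈ -1.8483 - 364.07*I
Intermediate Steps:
S = 5400
v = 1 (v = 1 + 0 = 1)
x(K) = √(-221 + K)
S/x(v) + f/(-10798) = 5400/(√(-221 + 1)) + 19958/(-10798) = 5400/(√(-220)) + 19958*(-1/10798) = 5400/((2*I*√55)) - 9979/5399 = 5400*(-I*√55/110) - 9979/5399 = -540*I*√55/11 - 9979/5399 = -9979/5399 - 540*I*√55/11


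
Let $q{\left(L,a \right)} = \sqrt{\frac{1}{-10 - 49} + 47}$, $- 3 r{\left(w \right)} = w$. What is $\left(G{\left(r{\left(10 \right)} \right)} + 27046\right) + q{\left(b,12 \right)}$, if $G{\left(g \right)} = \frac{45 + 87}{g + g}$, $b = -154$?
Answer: $\frac{135131}{5} + \frac{6 \sqrt{4543}}{59} \approx 27033.0$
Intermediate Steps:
$r{\left(w \right)} = - \frac{w}{3}$
$G{\left(g \right)} = \frac{66}{g}$ ($G{\left(g \right)} = \frac{132}{2 g} = 132 \frac{1}{2 g} = \frac{66}{g}$)
$q{\left(L,a \right)} = \frac{6 \sqrt{4543}}{59}$ ($q{\left(L,a \right)} = \sqrt{\frac{1}{-59} + 47} = \sqrt{- \frac{1}{59} + 47} = \sqrt{\frac{2772}{59}} = \frac{6 \sqrt{4543}}{59}$)
$\left(G{\left(r{\left(10 \right)} \right)} + 27046\right) + q{\left(b,12 \right)} = \left(\frac{66}{\left(- \frac{1}{3}\right) 10} + 27046\right) + \frac{6 \sqrt{4543}}{59} = \left(\frac{66}{- \frac{10}{3}} + 27046\right) + \frac{6 \sqrt{4543}}{59} = \left(66 \left(- \frac{3}{10}\right) + 27046\right) + \frac{6 \sqrt{4543}}{59} = \left(- \frac{99}{5} + 27046\right) + \frac{6 \sqrt{4543}}{59} = \frac{135131}{5} + \frac{6 \sqrt{4543}}{59}$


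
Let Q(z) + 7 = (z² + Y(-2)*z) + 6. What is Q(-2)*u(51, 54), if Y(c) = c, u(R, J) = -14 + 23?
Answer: 63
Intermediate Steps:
u(R, J) = 9
Q(z) = -1 + z² - 2*z (Q(z) = -7 + ((z² - 2*z) + 6) = -7 + (6 + z² - 2*z) = -1 + z² - 2*z)
Q(-2)*u(51, 54) = (-1 + (-2)² - 2*(-2))*9 = (-1 + 4 + 4)*9 = 7*9 = 63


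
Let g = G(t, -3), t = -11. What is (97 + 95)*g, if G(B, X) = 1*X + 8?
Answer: 960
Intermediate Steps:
G(B, X) = 8 + X (G(B, X) = X + 8 = 8 + X)
g = 5 (g = 8 - 3 = 5)
(97 + 95)*g = (97 + 95)*5 = 192*5 = 960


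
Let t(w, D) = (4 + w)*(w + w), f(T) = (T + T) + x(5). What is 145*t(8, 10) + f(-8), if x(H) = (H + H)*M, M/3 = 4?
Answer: 27944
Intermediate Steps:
M = 12 (M = 3*4 = 12)
x(H) = 24*H (x(H) = (H + H)*12 = (2*H)*12 = 24*H)
f(T) = 120 + 2*T (f(T) = (T + T) + 24*5 = 2*T + 120 = 120 + 2*T)
t(w, D) = 2*w*(4 + w) (t(w, D) = (4 + w)*(2*w) = 2*w*(4 + w))
145*t(8, 10) + f(-8) = 145*(2*8*(4 + 8)) + (120 + 2*(-8)) = 145*(2*8*12) + (120 - 16) = 145*192 + 104 = 27840 + 104 = 27944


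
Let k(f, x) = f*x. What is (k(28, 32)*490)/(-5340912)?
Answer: -27440/333807 ≈ -0.082203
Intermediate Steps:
(k(28, 32)*490)/(-5340912) = ((28*32)*490)/(-5340912) = (896*490)*(-1/5340912) = 439040*(-1/5340912) = -27440/333807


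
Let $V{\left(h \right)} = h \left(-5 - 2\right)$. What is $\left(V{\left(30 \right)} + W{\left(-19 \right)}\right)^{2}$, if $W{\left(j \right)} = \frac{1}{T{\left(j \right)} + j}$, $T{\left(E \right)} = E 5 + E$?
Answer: $\frac{780140761}{17689} \approx 44103.0$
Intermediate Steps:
$T{\left(E \right)} = 6 E$ ($T{\left(E \right)} = 5 E + E = 6 E$)
$V{\left(h \right)} = - 7 h$ ($V{\left(h \right)} = h \left(-7\right) = - 7 h$)
$W{\left(j \right)} = \frac{1}{7 j}$ ($W{\left(j \right)} = \frac{1}{6 j + j} = \frac{1}{7 j}$)
$\left(V{\left(30 \right)} + W{\left(-19 \right)}\right)^{2} = \left(\left(-7\right) 30 + \frac{1}{7 \left(-19\right)}\right)^{2} = \left(-210 + \frac{1}{7} \left(- \frac{1}{19}\right)\right)^{2} = \left(-210 - \frac{1}{133}\right)^{2} = \left(- \frac{27931}{133}\right)^{2} = \frac{780140761}{17689}$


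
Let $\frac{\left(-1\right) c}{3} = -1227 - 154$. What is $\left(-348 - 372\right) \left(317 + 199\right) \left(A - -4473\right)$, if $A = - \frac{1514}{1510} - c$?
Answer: $- \frac{18456593472}{151} \approx -1.2223 \cdot 10^{8}$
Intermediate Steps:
$c = 4143$ ($c = - 3 \left(-1227 - 154\right) = \left(-3\right) \left(-1381\right) = 4143$)
$A = - \frac{3128722}{755}$ ($A = - \frac{1514}{1510} - 4143 = \left(-1514\right) \frac{1}{1510} - 4143 = - \frac{757}{755} - 4143 = - \frac{3128722}{755} \approx -4144.0$)
$\left(-348 - 372\right) \left(317 + 199\right) \left(A - -4473\right) = \left(-348 - 372\right) \left(317 + 199\right) \left(- \frac{3128722}{755} - -4473\right) = \left(-720\right) 516 \left(- \frac{3128722}{755} + 4473\right) = \left(-371520\right) \frac{248393}{755} = - \frac{18456593472}{151}$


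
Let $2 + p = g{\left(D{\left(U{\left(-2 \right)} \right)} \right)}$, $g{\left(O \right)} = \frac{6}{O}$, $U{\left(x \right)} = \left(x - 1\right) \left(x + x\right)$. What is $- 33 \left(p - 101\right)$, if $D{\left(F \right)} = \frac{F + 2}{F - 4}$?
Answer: $\frac{23001}{7} \approx 3285.9$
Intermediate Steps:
$U{\left(x \right)} = 2 x \left(-1 + x\right)$ ($U{\left(x \right)} = \left(-1 + x\right) 2 x = 2 x \left(-1 + x\right)$)
$D{\left(F \right)} = \frac{2 + F}{-4 + F}$
$p = \frac{10}{7}$ ($p = -2 + \frac{6}{\frac{1}{-4 + 2 \left(-2\right) \left(-1 - 2\right)} \left(2 + 2 \left(-2\right) \left(-1 - 2\right)\right)} = -2 + \frac{6}{\frac{1}{-4 + 2 \left(-2\right) \left(-3\right)} \left(2 + 2 \left(-2\right) \left(-3\right)\right)} = -2 + \frac{6}{\frac{1}{-4 + 12} \left(2 + 12\right)} = -2 + \frac{6}{\frac{1}{8} \cdot 14} = -2 + \frac{6}{\frac{7}{4}} = -2 + 6 \cdot \frac{4}{7} = -2 + \frac{24}{7} = \frac{10}{7} \approx 1.4286$)
$- 33 \left(p - 101\right) = - 33 \left(\frac{10}{7} - 101\right) = \left(-33\right) \left(- \frac{697}{7}\right) = \frac{23001}{7}$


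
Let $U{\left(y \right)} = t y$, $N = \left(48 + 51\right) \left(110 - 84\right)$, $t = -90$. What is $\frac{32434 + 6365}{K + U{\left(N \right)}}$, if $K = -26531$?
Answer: $- \frac{38799}{258191} \approx -0.15027$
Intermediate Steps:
$N = 2574$ ($N = 99 \cdot 26 = 2574$)
$U{\left(y \right)} = - 90 y$
$\frac{32434 + 6365}{K + U{\left(N \right)}} = \frac{32434 + 6365}{-26531 - 231660} = \frac{38799}{-26531 - 231660} = \frac{38799}{-258191} = 38799 \left(- \frac{1}{258191}\right) = - \frac{38799}{258191}$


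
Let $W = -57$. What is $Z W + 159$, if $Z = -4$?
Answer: $387$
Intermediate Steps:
$Z W + 159 = \left(-4\right) \left(-57\right) + 159 = 228 + 159 = 387$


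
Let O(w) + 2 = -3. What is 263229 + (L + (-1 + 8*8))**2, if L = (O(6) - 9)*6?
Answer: 263670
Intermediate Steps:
O(w) = -5 (O(w) = -2 - 3 = -5)
L = -84 (L = (-5 - 9)*6 = -14*6 = -84)
263229 + (L + (-1 + 8*8))**2 = 263229 + (-84 + (-1 + 8*8))**2 = 263229 + (-84 + (-1 + 64))**2 = 263229 + (-84 + 63)**2 = 263229 + (-21)**2 = 263229 + 441 = 263670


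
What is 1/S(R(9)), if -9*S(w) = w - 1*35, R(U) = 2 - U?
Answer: 3/14 ≈ 0.21429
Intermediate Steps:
S(w) = 35/9 - w/9 (S(w) = -(w - 1*35)/9 = -(w - 35)/9 = -(-35 + w)/9 = 35/9 - w/9)
1/S(R(9)) = 1/(35/9 - (2 - 1*9)/9) = 1/(35/9 - (2 - 9)/9) = 1/(35/9 - 1/9*(-7)) = 1/(35/9 + 7/9) = 1/(14/3) = 3/14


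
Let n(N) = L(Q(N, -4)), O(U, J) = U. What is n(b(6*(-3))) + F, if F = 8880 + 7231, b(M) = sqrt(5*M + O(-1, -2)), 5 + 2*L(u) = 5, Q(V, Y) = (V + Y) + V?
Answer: 16111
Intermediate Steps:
Q(V, Y) = Y + 2*V
L(u) = 0 (L(u) = -5/2 + (1/2)*5 = -5/2 + 5/2 = 0)
b(M) = sqrt(-1 + 5*M) (b(M) = sqrt(5*M - 1) = sqrt(-1 + 5*M))
n(N) = 0
F = 16111
n(b(6*(-3))) + F = 0 + 16111 = 16111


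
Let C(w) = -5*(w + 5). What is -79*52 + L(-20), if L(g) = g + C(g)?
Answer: -4053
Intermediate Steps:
C(w) = -25 - 5*w (C(w) = -5*(5 + w) = -25 - 5*w)
L(g) = -25 - 4*g (L(g) = g + (-25 - 5*g) = -25 - 4*g)
-79*52 + L(-20) = -79*52 + (-25 - 4*(-20)) = -4108 + (-25 + 80) = -4108 + 55 = -4053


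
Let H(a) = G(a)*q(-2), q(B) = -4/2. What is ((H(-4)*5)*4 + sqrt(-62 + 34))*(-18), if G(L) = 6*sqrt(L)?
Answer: 36*I*(240 - sqrt(7)) ≈ 8544.8*I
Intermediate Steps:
q(B) = -2 (q(B) = -4*1/2 = -2)
H(a) = -12*sqrt(a) (H(a) = (6*sqrt(a))*(-2) = -12*sqrt(a))
((H(-4)*5)*4 + sqrt(-62 + 34))*(-18) = ((-24*I*5)*4 + sqrt(-62 + 34))*(-18) = ((-24*I*5)*4 + sqrt(-28))*(-18) = ((-24*I*5)*4 + 2*I*sqrt(7))*(-18) = (-120*I*4 + 2*I*sqrt(7))*(-18) = (-480*I + 2*I*sqrt(7))*(-18) = 8640*I - 36*I*sqrt(7)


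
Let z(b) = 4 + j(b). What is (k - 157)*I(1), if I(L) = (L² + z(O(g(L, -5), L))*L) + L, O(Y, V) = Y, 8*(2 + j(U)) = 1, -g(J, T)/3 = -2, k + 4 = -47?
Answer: -858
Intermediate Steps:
k = -51 (k = -4 - 47 = -51)
g(J, T) = 6 (g(J, T) = -3*(-2) = 6)
j(U) = -15/8 (j(U) = -2 + (⅛)*1 = -2 + ⅛ = -15/8)
z(b) = 17/8 (z(b) = 4 - 15/8 = 17/8)
I(L) = L² + 25*L/8 (I(L) = (L² + 17*L/8) + L = L² + 25*L/8)
(k - 157)*I(1) = (-51 - 157)*((⅛)*1*(25 + 8*1)) = -26*(25 + 8) = -26*33 = -208*33/8 = -858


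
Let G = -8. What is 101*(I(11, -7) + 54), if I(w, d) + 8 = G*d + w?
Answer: 11413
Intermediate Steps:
I(w, d) = -8 + w - 8*d (I(w, d) = -8 + (-8*d + w) = -8 + (w - 8*d) = -8 + w - 8*d)
101*(I(11, -7) + 54) = 101*((-8 + 11 - 8*(-7)) + 54) = 101*((-8 + 11 + 56) + 54) = 101*(59 + 54) = 101*113 = 11413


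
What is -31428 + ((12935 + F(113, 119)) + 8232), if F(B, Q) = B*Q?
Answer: 3186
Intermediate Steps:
-31428 + ((12935 + F(113, 119)) + 8232) = -31428 + ((12935 + 113*119) + 8232) = -31428 + ((12935 + 13447) + 8232) = -31428 + (26382 + 8232) = -31428 + 34614 = 3186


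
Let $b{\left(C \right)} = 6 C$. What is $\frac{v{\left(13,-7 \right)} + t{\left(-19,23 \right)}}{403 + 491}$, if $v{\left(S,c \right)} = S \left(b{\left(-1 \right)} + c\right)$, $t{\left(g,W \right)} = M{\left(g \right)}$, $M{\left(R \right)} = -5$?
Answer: $- \frac{29}{149} \approx -0.19463$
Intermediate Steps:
$t{\left(g,W \right)} = -5$
$v{\left(S,c \right)} = S \left(-6 + c\right)$ ($v{\left(S,c \right)} = S \left(6 \left(-1\right) + c\right) = S \left(-6 + c\right)$)
$\frac{v{\left(13,-7 \right)} + t{\left(-19,23 \right)}}{403 + 491} = \frac{13 \left(-6 - 7\right) - 5}{403 + 491} = \frac{13 \left(-13\right) - 5}{894} = \left(-169 - 5\right) \frac{1}{894} = \left(-174\right) \frac{1}{894} = - \frac{29}{149}$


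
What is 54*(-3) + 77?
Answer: -85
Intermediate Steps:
54*(-3) + 77 = -162 + 77 = -85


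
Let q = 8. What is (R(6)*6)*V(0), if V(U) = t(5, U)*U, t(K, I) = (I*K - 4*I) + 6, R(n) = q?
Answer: 0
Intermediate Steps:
R(n) = 8
t(K, I) = 6 - 4*I + I*K (t(K, I) = (-4*I + I*K) + 6 = 6 - 4*I + I*K)
V(U) = U*(6 + U) (V(U) = (6 - 4*U + U*5)*U = (6 - 4*U + 5*U)*U = (6 + U)*U = U*(6 + U))
(R(6)*6)*V(0) = (8*6)*(0*(6 + 0)) = 48*(0*6) = 48*0 = 0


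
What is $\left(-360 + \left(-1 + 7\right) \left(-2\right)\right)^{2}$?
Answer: $138384$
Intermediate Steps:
$\left(-360 + \left(-1 + 7\right) \left(-2\right)\right)^{2} = \left(-360 + 6 \left(-2\right)\right)^{2} = \left(-360 - 12\right)^{2} = \left(-372\right)^{2} = 138384$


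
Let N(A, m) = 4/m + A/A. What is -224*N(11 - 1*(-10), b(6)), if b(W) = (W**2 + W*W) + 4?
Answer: -4480/19 ≈ -235.79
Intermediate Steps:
b(W) = 4 + 2*W**2 (b(W) = (W**2 + W**2) + 4 = 2*W**2 + 4 = 4 + 2*W**2)
N(A, m) = 1 + 4/m (N(A, m) = 4/m + 1 = 1 + 4/m)
-224*N(11 - 1*(-10), b(6)) = -224*(4 + (4 + 2*6**2))/(4 + 2*6**2) = -224*(4 + (4 + 2*36))/(4 + 2*36) = -224*(4 + (4 + 72))/(4 + 72) = -224*(4 + 76)/76 = -56*80/19 = -224*20/19 = -4480/19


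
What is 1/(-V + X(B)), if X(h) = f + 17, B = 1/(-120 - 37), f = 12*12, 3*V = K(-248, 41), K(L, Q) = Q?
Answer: 3/442 ≈ 0.0067873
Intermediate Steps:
V = 41/3 (V = (⅓)*41 = 41/3 ≈ 13.667)
f = 144
B = -1/157 (B = 1/(-157) = -1/157 ≈ -0.0063694)
X(h) = 161 (X(h) = 144 + 17 = 161)
1/(-V + X(B)) = 1/(-1*41/3 + 161) = 1/(-41/3 + 161) = 1/(442/3) = 3/442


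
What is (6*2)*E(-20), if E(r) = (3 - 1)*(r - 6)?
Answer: -624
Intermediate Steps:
E(r) = -12 + 2*r (E(r) = 2*(-6 + r) = -12 + 2*r)
(6*2)*E(-20) = (6*2)*(-12 + 2*(-20)) = 12*(-12 - 40) = 12*(-52) = -624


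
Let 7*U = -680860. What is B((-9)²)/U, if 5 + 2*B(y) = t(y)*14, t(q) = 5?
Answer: -91/272344 ≈ -0.00033414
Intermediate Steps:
U = -680860/7 (U = (⅐)*(-680860) = -680860/7 ≈ -97266.)
B(y) = 65/2 (B(y) = -5/2 + (5*14)/2 = -5/2 + (½)*70 = -5/2 + 35 = 65/2)
B((-9)²)/U = 65/(2*(-680860/7)) = (65/2)*(-7/680860) = -91/272344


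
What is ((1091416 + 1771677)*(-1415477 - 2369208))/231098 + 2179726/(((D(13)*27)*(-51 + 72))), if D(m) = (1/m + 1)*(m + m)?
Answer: -3071970109370597/65516283 ≈ -4.6889e+7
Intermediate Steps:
D(m) = 2*m*(1 + 1/m) (D(m) = (1 + 1/m)*(2*m) = 2*m*(1 + 1/m))
((1091416 + 1771677)*(-1415477 - 2369208))/231098 + 2179726/(((D(13)*27)*(-51 + 72))) = ((1091416 + 1771677)*(-1415477 - 2369208))/231098 + 2179726/((((2 + 2*13)*27)*(-51 + 72))) = (2863093*(-3784685))*(1/231098) + 2179726/((((2 + 26)*27)*21)) = -10835905130705*1/231098 + 2179726/(((28*27)*21)) = -10835905130705/231098 + 2179726/((756*21)) = -10835905130705/231098 + 2179726/15876 = -10835905130705/231098 + 2179726*(1/15876) = -10835905130705/231098 + 1089863/7938 = -3071970109370597/65516283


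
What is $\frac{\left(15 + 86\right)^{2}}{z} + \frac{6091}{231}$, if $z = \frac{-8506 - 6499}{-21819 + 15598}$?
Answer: $\frac{14750752706}{3466155} \approx 4255.7$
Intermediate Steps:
$z = \frac{15005}{6221}$ ($z = - \frac{15005}{-6221} = \left(-15005\right) \left(- \frac{1}{6221}\right) = \frac{15005}{6221} \approx 2.412$)
$\frac{\left(15 + 86\right)^{2}}{z} + \frac{6091}{231} = \frac{\left(15 + 86\right)^{2}}{\frac{15005}{6221}} + \frac{6091}{231} = 101^{2} \cdot \frac{6221}{15005} + 6091 \cdot \frac{1}{231} = 10201 \cdot \frac{6221}{15005} + \frac{6091}{231} = \frac{63460421}{15005} + \frac{6091}{231} = \frac{14750752706}{3466155}$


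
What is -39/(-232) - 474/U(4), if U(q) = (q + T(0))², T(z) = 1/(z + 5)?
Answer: -910667/34104 ≈ -26.703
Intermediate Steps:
T(z) = 1/(5 + z)
U(q) = (⅕ + q)² (U(q) = (q + 1/(5 + 0))² = (q + 1/5)² = (q + ⅕)² = (⅕ + q)²)
-39/(-232) - 474/U(4) = -39/(-232) - 474*25/(1 + 5*4)² = -39*(-1/232) - 474*25/(1 + 20)² = 39/232 - 474/((1/25)*21²) = 39/232 - 474/((1/25)*441) = 39/232 - 474/441/25 = 39/232 - 474*25/441 = 39/232 - 3950/147 = -910667/34104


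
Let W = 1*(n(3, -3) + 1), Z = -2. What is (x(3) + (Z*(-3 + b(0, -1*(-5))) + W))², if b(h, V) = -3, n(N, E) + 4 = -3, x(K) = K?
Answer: 81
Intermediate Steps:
n(N, E) = -7 (n(N, E) = -4 - 3 = -7)
W = -6 (W = 1*(-7 + 1) = 1*(-6) = -6)
(x(3) + (Z*(-3 + b(0, -1*(-5))) + W))² = (3 + (-2*(-3 - 3) - 6))² = (3 + (-2*(-6) - 6))² = (3 + (12 - 6))² = (3 + 6)² = 9² = 81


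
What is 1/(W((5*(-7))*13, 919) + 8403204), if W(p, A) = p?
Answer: 1/8402749 ≈ 1.1901e-7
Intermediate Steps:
1/(W((5*(-7))*13, 919) + 8403204) = 1/((5*(-7))*13 + 8403204) = 1/(-35*13 + 8403204) = 1/(-455 + 8403204) = 1/8402749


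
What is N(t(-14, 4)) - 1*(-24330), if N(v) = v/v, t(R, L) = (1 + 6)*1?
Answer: 24331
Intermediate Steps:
t(R, L) = 7 (t(R, L) = 7*1 = 7)
N(v) = 1
N(t(-14, 4)) - 1*(-24330) = 1 - 1*(-24330) = 1 + 24330 = 24331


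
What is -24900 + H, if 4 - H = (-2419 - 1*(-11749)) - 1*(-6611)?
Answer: -40837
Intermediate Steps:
H = -15937 (H = 4 - ((-2419 - 1*(-11749)) - 1*(-6611)) = 4 - ((-2419 + 11749) + 6611) = 4 - (9330 + 6611) = 4 - 1*15941 = 4 - 15941 = -15937)
-24900 + H = -24900 - 15937 = -40837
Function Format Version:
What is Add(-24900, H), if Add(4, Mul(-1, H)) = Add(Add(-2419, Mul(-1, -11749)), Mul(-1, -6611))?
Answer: -40837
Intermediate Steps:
H = -15937 (H = Add(4, Mul(-1, Add(Add(-2419, Mul(-1, -11749)), Mul(-1, -6611)))) = Add(4, Mul(-1, Add(Add(-2419, 11749), 6611))) = Add(4, Mul(-1, Add(9330, 6611))) = Add(4, Mul(-1, 15941)) = Add(4, -15941) = -15937)
Add(-24900, H) = Add(-24900, -15937) = -40837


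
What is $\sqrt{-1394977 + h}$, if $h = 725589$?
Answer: $2 i \sqrt{167347} \approx 818.16 i$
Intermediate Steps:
$\sqrt{-1394977 + h} = \sqrt{-1394977 + 725589} = \sqrt{-669388} = 2 i \sqrt{167347}$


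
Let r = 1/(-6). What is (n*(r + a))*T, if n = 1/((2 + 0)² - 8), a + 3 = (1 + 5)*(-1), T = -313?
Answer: -17215/24 ≈ -717.29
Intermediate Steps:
r = -⅙ ≈ -0.16667
a = -9 (a = -3 + (1 + 5)*(-1) = -3 + 6*(-1) = -3 - 6 = -9)
n = -¼ (n = 1/(2² - 8) = 1/(4 - 8) = 1/(-4) = -¼ ≈ -0.25000)
(n*(r + a))*T = -(-⅙ - 9)/4*(-313) = -¼*(-55/6)*(-313) = (55/24)*(-313) = -17215/24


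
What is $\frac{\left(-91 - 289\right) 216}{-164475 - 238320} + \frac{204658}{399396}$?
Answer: $\frac{1280196031}{1787496798} \approx 0.7162$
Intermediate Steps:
$\frac{\left(-91 - 289\right) 216}{-164475 - 238320} + \frac{204658}{399396} = \frac{\left(-380\right) 216}{-164475 - 238320} + 204658 \cdot \frac{1}{399396} = - \frac{82080}{-402795} + \frac{102329}{199698} = \left(-82080\right) \left(- \frac{1}{402795}\right) + \frac{102329}{199698} = \frac{1824}{8951} + \frac{102329}{199698} = \frac{1280196031}{1787496798}$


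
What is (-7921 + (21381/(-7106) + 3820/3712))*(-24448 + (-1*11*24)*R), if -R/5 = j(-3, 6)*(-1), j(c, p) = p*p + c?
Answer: 222076061652633/412148 ≈ 5.3883e+8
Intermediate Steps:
j(c, p) = c + p**2 (j(c, p) = p**2 + c = c + p**2)
R = 165 (R = -5*(-3 + 6**2)*(-1) = -5*(-3 + 36)*(-1) = -165*(-1) = -5*(-33) = 165)
(-7921 + (21381/(-7106) + 3820/3712))*(-24448 + (-1*11*24)*R) = (-7921 + (21381/(-7106) + 3820/3712))*(-24448 + (-1*11*24)*165) = (-7921 + (21381*(-1/7106) + 3820*(1/3712)))*(-24448 - 11*24*165) = (-7921 + (-21381/7106 + 955/928))*(-24448 - 264*165) = (-7921 - 6527669/3297184)*(-24448 - 43560) = -26123522133/3297184*(-68008) = 222076061652633/412148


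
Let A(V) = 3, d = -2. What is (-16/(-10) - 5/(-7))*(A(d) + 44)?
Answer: 3807/35 ≈ 108.77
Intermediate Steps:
(-16/(-10) - 5/(-7))*(A(d) + 44) = (-16/(-10) - 5/(-7))*(3 + 44) = (-16*(-1/10) - 5*(-1/7))*47 = (8/5 + 5/7)*47 = (81/35)*47 = 3807/35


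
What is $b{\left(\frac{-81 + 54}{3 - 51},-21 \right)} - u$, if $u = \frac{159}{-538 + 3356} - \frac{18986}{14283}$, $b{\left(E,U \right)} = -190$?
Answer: $- \frac{7596172309}{40249494} \approx -188.73$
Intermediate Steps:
$u = - \frac{51231551}{40249494}$ ($u = \frac{159}{2818} - \frac{18986}{14283} = - \frac{51231551}{40249494} \approx -1.2729$)
$b{\left(\frac{-81 + 54}{3 - 51},-21 \right)} - u = -190 - - \frac{51231551}{40249494} = -190 + \frac{51231551}{40249494} = - \frac{7596172309}{40249494}$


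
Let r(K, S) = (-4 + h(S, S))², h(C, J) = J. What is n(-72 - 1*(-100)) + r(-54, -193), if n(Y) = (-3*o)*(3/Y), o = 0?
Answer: 38809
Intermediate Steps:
n(Y) = 0 (n(Y) = (-3*0)*(3/Y) = 0*(3/Y) = 0)
r(K, S) = (-4 + S)²
n(-72 - 1*(-100)) + r(-54, -193) = 0 + (-4 - 193)² = 0 + (-197)² = 0 + 38809 = 38809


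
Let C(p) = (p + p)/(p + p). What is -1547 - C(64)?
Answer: -1548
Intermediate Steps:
C(p) = 1 (C(p) = (2*p)/((2*p)) = (2*p)*(1/(2*p)) = 1)
-1547 - C(64) = -1547 - 1*1 = -1547 - 1 = -1548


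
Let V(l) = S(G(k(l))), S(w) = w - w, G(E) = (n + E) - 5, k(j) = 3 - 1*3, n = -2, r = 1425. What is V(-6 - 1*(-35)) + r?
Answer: 1425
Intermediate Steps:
k(j) = 0 (k(j) = 3 - 3 = 0)
G(E) = -7 + E (G(E) = (-2 + E) - 5 = -7 + E)
S(w) = 0
V(l) = 0
V(-6 - 1*(-35)) + r = 0 + 1425 = 1425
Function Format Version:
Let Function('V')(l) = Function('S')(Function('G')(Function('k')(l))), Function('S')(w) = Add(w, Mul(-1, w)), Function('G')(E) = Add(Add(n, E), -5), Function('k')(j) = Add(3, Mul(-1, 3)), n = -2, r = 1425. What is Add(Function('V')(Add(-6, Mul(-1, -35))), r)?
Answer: 1425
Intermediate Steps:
Function('k')(j) = 0 (Function('k')(j) = Add(3, -3) = 0)
Function('G')(E) = Add(-7, E) (Function('G')(E) = Add(Add(-2, E), -5) = Add(-7, E))
Function('S')(w) = 0
Function('V')(l) = 0
Add(Function('V')(Add(-6, Mul(-1, -35))), r) = Add(0, 1425) = 1425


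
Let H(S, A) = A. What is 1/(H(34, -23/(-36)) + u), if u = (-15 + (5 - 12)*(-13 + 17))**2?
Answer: 36/66587 ≈ 0.00054065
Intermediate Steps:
u = 1849 (u = (-15 - 7*4)**2 = (-15 - 28)**2 = (-43)**2 = 1849)
1/(H(34, -23/(-36)) + u) = 1/(-23/(-36) + 1849) = 1/(-23*(-1/36) + 1849) = 1/(23/36 + 1849) = 1/(66587/36) = 36/66587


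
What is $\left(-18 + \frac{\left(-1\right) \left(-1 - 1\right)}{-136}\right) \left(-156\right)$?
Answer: $\frac{47775}{17} \approx 2810.3$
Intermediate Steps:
$\left(-18 + \frac{\left(-1\right) \left(-1 - 1\right)}{-136}\right) \left(-156\right) = \left(-18 + \left(-1\right) \left(-2\right) \left(- \frac{1}{136}\right)\right) \left(-156\right) = \left(-18 + 2 \left(- \frac{1}{136}\right)\right) \left(-156\right) = \left(-18 - \frac{1}{68}\right) \left(-156\right) = \left(- \frac{1225}{68}\right) \left(-156\right) = \frac{47775}{17}$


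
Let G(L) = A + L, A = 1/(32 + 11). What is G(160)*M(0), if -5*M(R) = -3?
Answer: 20643/215 ≈ 96.014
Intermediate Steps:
M(R) = ⅗ (M(R) = -⅕*(-3) = ⅗)
A = 1/43 ≈ 0.023256
G(L) = 1/43 + L
G(160)*M(0) = (1/43 + 160)*(⅗) = (6881/43)*(⅗) = 20643/215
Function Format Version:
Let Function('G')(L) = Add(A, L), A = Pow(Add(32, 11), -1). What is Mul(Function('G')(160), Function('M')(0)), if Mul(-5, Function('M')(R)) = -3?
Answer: Rational(20643, 215) ≈ 96.014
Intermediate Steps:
Function('M')(R) = Rational(3, 5) (Function('M')(R) = Mul(Rational(-1, 5), -3) = Rational(3, 5))
A = Rational(1, 43) (A = Pow(43, -1) = Rational(1, 43) ≈ 0.023256)
Function('G')(L) = Add(Rational(1, 43), L)
Mul(Function('G')(160), Function('M')(0)) = Mul(Add(Rational(1, 43), 160), Rational(3, 5)) = Mul(Rational(6881, 43), Rational(3, 5)) = Rational(20643, 215)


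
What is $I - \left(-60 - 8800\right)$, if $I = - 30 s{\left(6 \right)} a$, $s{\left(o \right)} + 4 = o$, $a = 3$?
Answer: $8680$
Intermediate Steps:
$s{\left(o \right)} = -4 + o$
$I = -180$ ($I = - 30 \left(-4 + 6\right) 3 = \left(-30\right) 2 \cdot 3 = \left(-60\right) 3 = -180$)
$I - \left(-60 - 8800\right) = -180 - \left(-60 - 8800\right) = -180 - -8860 = -180 + 8860 = 8680$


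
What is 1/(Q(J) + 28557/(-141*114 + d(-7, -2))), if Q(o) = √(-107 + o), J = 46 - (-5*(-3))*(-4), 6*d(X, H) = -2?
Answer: -4131312633/9664977970 - 2325457729*I/9664977970 ≈ -0.42745 - 0.24061*I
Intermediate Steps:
d(X, H) = -⅓ (d(X, H) = (⅙)*(-2) = -⅓)
J = 106 (J = 46 - 15*(-4) = 46 - 1*(-60) = 46 + 60 = 106)
1/(Q(J) + 28557/(-141*114 + d(-7, -2))) = 1/(√(-107 + 106) + 28557/(-141*114 - ⅓)) = 1/(√(-1) + 28557/(-16074 - ⅓)) = 1/(I + 28557/(-48223/3)) = 1/(I + 28557*(-3/48223)) = 1/(I - 85671/48223) = 1/(-85671/48223 + I) = 2325457729*(-85671/48223 - I)/9664977970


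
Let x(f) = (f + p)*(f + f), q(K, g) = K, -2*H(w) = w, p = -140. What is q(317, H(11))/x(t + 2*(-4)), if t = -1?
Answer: 317/2682 ≈ 0.11820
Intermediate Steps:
H(w) = -w/2
x(f) = 2*f*(-140 + f) (x(f) = (f - 140)*(f + f) = (-140 + f)*(2*f) = 2*f*(-140 + f))
q(317, H(11))/x(t + 2*(-4)) = 317/((2*(-1 + 2*(-4))*(-140 + (-1 + 2*(-4))))) = 317/((2*(-1 - 8)*(-140 + (-1 - 8)))) = 317/((2*(-9)*(-140 - 9))) = 317/((2*(-9)*(-149))) = 317/2682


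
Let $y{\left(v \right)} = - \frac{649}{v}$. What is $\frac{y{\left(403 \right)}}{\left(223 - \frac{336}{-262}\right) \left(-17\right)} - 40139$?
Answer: $- \frac{734504396190}{18299021} \approx -40139.0$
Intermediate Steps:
$\frac{y{\left(403 \right)}}{\left(223 - \frac{336}{-262}\right) \left(-17\right)} - 40139 = \frac{\left(-649\right) \frac{1}{403}}{\left(223 - \frac{336}{-262}\right) \left(-17\right)} - 40139 = \frac{\left(-649\right) \frac{1}{403}}{\left(223 - - \frac{168}{131}\right) \left(-17\right)} - 40139 = - \frac{649}{403 \left(223 + \frac{168}{131}\right) \left(-17\right)} - 40139 = - \frac{649}{403 \cdot \frac{29381}{131} \left(-17\right)} - 40139 = - \frac{649}{403 \left(- \frac{499477}{131}\right)} - 40139 = \left(- \frac{649}{403}\right) \left(- \frac{131}{499477}\right) - 40139 = \frac{7729}{18299021} - 40139 = - \frac{734504396190}{18299021}$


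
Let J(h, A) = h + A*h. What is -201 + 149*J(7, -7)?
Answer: -6459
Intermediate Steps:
-201 + 149*J(7, -7) = -201 + 149*(7*(1 - 7)) = -201 + 149*(7*(-6)) = -201 + 149*(-42) = -201 - 6258 = -6459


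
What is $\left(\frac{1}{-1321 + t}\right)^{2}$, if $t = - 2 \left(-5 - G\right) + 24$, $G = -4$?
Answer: $\frac{1}{1677025} \approx 5.9629 \cdot 10^{-7}$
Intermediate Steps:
$t = 26$ ($t = - 2 \left(-5 - -4\right) + 24 = - 2 \left(-5 + 4\right) + 24 = \left(-2\right) \left(-1\right) + 24 = 2 + 24 = 26$)
$\left(\frac{1}{-1321 + t}\right)^{2} = \left(\frac{1}{-1321 + 26}\right)^{2} = \left(\frac{1}{-1295}\right)^{2} = \left(- \frac{1}{1295}\right)^{2} = \frac{1}{1677025}$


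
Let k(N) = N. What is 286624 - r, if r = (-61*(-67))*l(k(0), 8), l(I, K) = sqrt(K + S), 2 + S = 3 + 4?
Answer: 286624 - 4087*sqrt(13) ≈ 2.7189e+5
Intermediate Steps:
S = 5 (S = -2 + (3 + 4) = -2 + 7 = 5)
l(I, K) = sqrt(5 + K) (l(I, K) = sqrt(K + 5) = sqrt(5 + K))
r = 4087*sqrt(13) (r = (-61*(-67))*sqrt(5 + 8) = 4087*sqrt(13) ≈ 14736.)
286624 - r = 286624 - 4087*sqrt(13)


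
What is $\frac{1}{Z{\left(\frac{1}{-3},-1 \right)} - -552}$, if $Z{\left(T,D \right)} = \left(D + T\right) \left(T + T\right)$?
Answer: $\frac{9}{4976} \approx 0.0018087$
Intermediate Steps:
$Z{\left(T,D \right)} = 2 T \left(D + T\right)$ ($Z{\left(T,D \right)} = \left(D + T\right) 2 T = 2 T \left(D + T\right)$)
$\frac{1}{Z{\left(\frac{1}{-3},-1 \right)} - -552} = \frac{1}{\frac{2 \left(-1 + \frac{1}{-3}\right)}{-3} - -552} = \frac{1}{2 \left(- \frac{1}{3}\right) \left(-1 - \frac{1}{3}\right) + 552} = \frac{1}{2 \left(- \frac{1}{3}\right) \left(- \frac{4}{3}\right) + 552} = \frac{1}{\frac{8}{9} + 552} = \frac{1}{\frac{4976}{9}} = \frac{9}{4976}$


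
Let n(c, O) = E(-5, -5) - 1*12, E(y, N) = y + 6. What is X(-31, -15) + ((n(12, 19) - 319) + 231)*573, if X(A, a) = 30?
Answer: -56697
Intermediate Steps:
E(y, N) = 6 + y
n(c, O) = -11 (n(c, O) = (6 - 5) - 1*12 = 1 - 12 = -11)
X(-31, -15) + ((n(12, 19) - 319) + 231)*573 = 30 + ((-11 - 319) + 231)*573 = 30 + (-330 + 231)*573 = 30 - 99*573 = 30 - 56727 = -56697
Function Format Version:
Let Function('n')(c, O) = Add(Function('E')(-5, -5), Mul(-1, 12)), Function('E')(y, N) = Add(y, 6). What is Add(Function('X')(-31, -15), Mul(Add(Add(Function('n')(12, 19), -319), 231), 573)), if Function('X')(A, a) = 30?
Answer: -56697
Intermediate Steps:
Function('E')(y, N) = Add(6, y)
Function('n')(c, O) = -11 (Function('n')(c, O) = Add(Add(6, -5), Mul(-1, 12)) = Add(1, -12) = -11)
Add(Function('X')(-31, -15), Mul(Add(Add(Function('n')(12, 19), -319), 231), 573)) = Add(30, Mul(Add(Add(-11, -319), 231), 573)) = Add(30, Mul(Add(-330, 231), 573)) = Add(30, Mul(-99, 573)) = Add(30, -56727) = -56697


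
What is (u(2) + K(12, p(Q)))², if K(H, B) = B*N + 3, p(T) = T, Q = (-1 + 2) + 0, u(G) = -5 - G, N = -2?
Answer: 36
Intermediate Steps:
Q = 1 (Q = 1 + 0 = 1)
K(H, B) = 3 - 2*B (K(H, B) = B*(-2) + 3 = -2*B + 3 = 3 - 2*B)
(u(2) + K(12, p(Q)))² = ((-5 - 1*2) + (3 - 2*1))² = ((-5 - 2) + (3 - 2))² = (-7 + 1)² = (-6)² = 36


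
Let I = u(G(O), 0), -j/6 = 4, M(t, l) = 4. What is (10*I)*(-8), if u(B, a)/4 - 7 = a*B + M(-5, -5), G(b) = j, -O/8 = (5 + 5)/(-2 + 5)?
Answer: -3520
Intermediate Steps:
O = -80/3 (O = -8*(5 + 5)/(-2 + 5) = -80/3 ≈ -26.667)
j = -24 (j = -6*4 = -24)
G(b) = -24
u(B, a) = 44 + 4*B*a (u(B, a) = 28 + 4*(a*B + 4) = 28 + 4*(B*a + 4) = 28 + 4*(4 + B*a) = 28 + (16 + 4*B*a) = 44 + 4*B*a)
I = 44 (I = 44 + 4*(-24)*0 = 44 + 0 = 44)
(10*I)*(-8) = (10*44)*(-8) = 440*(-8) = -3520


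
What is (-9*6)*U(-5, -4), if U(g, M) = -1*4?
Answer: 216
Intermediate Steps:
U(g, M) = -4
(-9*6)*U(-5, -4) = -9*6*(-4) = -54*(-4) = 216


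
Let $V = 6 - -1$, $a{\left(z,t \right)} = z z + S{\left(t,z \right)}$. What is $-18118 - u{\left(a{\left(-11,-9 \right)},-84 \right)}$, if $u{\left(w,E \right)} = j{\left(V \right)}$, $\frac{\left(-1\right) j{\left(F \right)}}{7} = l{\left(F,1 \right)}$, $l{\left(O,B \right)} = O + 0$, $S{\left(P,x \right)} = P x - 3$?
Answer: $-18069$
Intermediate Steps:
$S{\left(P,x \right)} = -3 + P x$
$a{\left(z,t \right)} = -3 + z^{2} + t z$ ($a{\left(z,t \right)} = z z + \left(-3 + t z\right) = z^{2} + \left(-3 + t z\right) = -3 + z^{2} + t z$)
$V = 7$ ($V = 6 + 1 = 7$)
$l{\left(O,B \right)} = O$
$j{\left(F \right)} = - 7 F$
$u{\left(w,E \right)} = -49$ ($u{\left(w,E \right)} = \left(-7\right) 7 = -49$)
$-18118 - u{\left(a{\left(-11,-9 \right)},-84 \right)} = -18118 - -49 = -18118 + 49 = -18069$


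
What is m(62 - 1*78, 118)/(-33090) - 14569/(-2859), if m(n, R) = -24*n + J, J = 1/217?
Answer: 11597211551/2281015030 ≈ 5.0842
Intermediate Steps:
J = 1/217 ≈ 0.0046083
m(n, R) = 1/217 - 24*n (m(n, R) = -24*n + 1/217 = 1/217 - 24*n)
m(62 - 1*78, 118)/(-33090) - 14569/(-2859) = (1/217 - 24*(62 - 1*78))/(-33090) - 14569/(-2859) = (1/217 - 24*(62 - 78))*(-1/33090) - 14569*(-1/2859) = (1/217 - 24*(-16))*(-1/33090) + 14569/2859 = (1/217 + 384)*(-1/33090) + 14569/2859 = (83329/217)*(-1/33090) + 14569/2859 = -83329/7180530 + 14569/2859 = 11597211551/2281015030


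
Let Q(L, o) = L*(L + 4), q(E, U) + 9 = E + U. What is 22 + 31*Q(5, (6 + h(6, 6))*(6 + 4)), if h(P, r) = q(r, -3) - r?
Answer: 1417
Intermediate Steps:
q(E, U) = -9 + E + U (q(E, U) = -9 + (E + U) = -9 + E + U)
h(P, r) = -12 (h(P, r) = (-9 + r - 3) - r = (-12 + r) - r = -12)
Q(L, o) = L*(4 + L)
22 + 31*Q(5, (6 + h(6, 6))*(6 + 4)) = 22 + 31*(5*(4 + 5)) = 22 + 31*(5*9) = 22 + 31*45 = 22 + 1395 = 1417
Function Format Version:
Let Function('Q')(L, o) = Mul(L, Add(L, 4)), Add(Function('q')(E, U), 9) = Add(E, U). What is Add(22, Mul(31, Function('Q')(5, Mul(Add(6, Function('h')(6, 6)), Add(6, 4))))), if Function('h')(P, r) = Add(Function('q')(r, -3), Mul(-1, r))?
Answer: 1417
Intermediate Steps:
Function('q')(E, U) = Add(-9, E, U) (Function('q')(E, U) = Add(-9, Add(E, U)) = Add(-9, E, U))
Function('h')(P, r) = -12 (Function('h')(P, r) = Add(Add(-9, r, -3), Mul(-1, r)) = Add(Add(-12, r), Mul(-1, r)) = -12)
Function('Q')(L, o) = Mul(L, Add(4, L))
Add(22, Mul(31, Function('Q')(5, Mul(Add(6, Function('h')(6, 6)), Add(6, 4))))) = Add(22, Mul(31, Mul(5, Add(4, 5)))) = Add(22, Mul(31, Mul(5, 9))) = Add(22, Mul(31, 45)) = Add(22, 1395) = 1417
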